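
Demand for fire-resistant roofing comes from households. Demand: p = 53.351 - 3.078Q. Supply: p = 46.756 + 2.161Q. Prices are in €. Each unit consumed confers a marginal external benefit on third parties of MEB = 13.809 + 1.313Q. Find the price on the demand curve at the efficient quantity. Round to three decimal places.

P = €37.354

Social marginal benefit = demand + MEB = 67.160 - 1.765Q.
Set SMB = MC: 67.160 - 1.765Q = 46.756 + 2.161Q → Q* = 5.1971.
Consumer price on the demand curve at Q*: 53.351 − 3.078×5.1971 = 37.3543.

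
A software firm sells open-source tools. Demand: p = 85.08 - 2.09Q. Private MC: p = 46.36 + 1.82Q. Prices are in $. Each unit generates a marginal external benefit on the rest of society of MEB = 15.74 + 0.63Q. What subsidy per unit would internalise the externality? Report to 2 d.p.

Social marginal cost = private MC − MEB = 30.62 + 1.19Q.
Set SMC = demand: 30.62 + 1.19Q = 85.08 - 2.09Q → Q* = 16.6037.
The Pigouvian subsidy equals MEB at Q*: 15.74 + 0.63×16.6037 = 26.2003.

subsidy = $26.20 per unit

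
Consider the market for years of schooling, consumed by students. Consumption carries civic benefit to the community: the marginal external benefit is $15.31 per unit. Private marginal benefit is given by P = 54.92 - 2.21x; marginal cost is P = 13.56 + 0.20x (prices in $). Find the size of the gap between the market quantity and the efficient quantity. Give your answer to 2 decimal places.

Market equilibrium (private): 13.56 + 0.20x = 54.92 - 2.21x → x_m = 17.1618.
Social marginal benefit = demand + MEB = 70.23 - 2.21x.
Set SMB = MC: 70.23 - 2.21x = 13.56 + 0.20x → x* = 23.5145.
Gap = |17.1618 − 23.5145| = 6.3527.

6.35 units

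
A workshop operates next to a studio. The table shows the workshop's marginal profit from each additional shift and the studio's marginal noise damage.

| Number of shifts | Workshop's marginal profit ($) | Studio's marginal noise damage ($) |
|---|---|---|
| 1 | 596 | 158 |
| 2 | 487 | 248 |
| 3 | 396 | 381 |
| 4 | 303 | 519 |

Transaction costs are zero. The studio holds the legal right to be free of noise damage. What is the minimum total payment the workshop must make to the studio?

$787

Efficient level: marginal profit ≥ marginal noise damage through level 3, so k* = 3.
With the studio holding the right, the workshop must at least compensate total damage at k*: 158 + 248 + 381 = 787.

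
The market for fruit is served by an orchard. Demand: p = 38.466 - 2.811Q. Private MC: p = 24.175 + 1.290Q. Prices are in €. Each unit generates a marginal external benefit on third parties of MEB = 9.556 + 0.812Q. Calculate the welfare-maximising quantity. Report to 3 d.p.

Social marginal cost = private MC − MEB = 14.619 + 0.478Q.
Set SMC = demand: 14.619 + 0.478Q = 38.466 - 2.811Q → Q* = 7.2505.

Q* = 7.251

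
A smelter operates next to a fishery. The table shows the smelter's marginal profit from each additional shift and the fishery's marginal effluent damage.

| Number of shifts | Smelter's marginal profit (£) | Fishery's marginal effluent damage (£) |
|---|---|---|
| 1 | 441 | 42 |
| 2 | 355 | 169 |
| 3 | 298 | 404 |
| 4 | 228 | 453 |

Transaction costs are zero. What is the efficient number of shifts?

Bargaining reaches the level where marginal profit last exceeds marginal effluent damage.
That holds through level 2 (355 ≥ 169) but not at 3 (298 < 404).

2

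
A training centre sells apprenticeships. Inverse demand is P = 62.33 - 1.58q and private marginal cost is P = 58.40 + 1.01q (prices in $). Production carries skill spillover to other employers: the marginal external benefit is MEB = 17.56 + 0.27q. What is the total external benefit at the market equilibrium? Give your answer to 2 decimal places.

Market equilibrium (private): 58.40 + 1.01q = 62.33 - 1.58q → q_m = 1.5174.
Total external benefit = ∫₀^{q_m} (17.56 + 0.27q) dq = 17.56×1.5174 + ½×0.27×1.5174² = 26.9564.

$26.96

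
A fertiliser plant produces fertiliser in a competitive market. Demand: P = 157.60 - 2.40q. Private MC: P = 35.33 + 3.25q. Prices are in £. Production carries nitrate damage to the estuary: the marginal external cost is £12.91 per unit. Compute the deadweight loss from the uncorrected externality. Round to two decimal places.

DWL = £14.75

Market equilibrium (private): 35.33 + 3.25q = 157.60 - 2.40q → q_m = 21.6407.
Social marginal cost = private MC + MEC = 48.24 + 3.25q.
Set SMC = demand: 48.24 + 3.25q = 157.60 - 2.40q → q* = 19.3558.
Height of the DWL triangle at q_m is SMC(q_m) − demand(q_m) = MEC(q_m) = 12.9100.
DWL = ½ × 2.2849 × 12.9100 = 14.7490.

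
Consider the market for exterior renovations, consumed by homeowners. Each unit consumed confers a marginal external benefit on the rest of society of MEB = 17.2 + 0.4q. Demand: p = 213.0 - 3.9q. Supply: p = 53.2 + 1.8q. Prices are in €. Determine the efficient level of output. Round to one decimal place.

q* = 33.4

Social marginal benefit = demand + MEB = 230.2 - 3.5q.
Set SMB = MC: 230.2 - 3.5q = 53.2 + 1.8q → q* = 33.3962.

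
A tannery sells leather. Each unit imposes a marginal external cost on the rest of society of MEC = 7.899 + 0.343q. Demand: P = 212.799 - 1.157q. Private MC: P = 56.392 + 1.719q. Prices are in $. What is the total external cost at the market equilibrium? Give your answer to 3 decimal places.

$936.798

Market equilibrium (private): 56.392 + 1.719q = 212.799 - 1.157q → q_m = 54.3835.
Total external cost = ∫₀^{q_m} (7.899 + 0.343q) dq = 7.899×54.3835 + ½×0.343×54.3835² = 936.7977.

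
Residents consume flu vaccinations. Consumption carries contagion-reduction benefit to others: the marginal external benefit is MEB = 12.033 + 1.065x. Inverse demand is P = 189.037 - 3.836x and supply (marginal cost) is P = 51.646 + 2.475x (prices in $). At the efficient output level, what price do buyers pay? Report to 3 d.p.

P = $79.775

Social marginal benefit = demand + MEB = 201.070 - 2.771x.
Set SMB = MC: 201.070 - 2.771x = 51.646 + 2.475x → x* = 28.4834.
Consumer price on the demand curve at x*: 189.037 − 3.836×28.4834 = 79.7747.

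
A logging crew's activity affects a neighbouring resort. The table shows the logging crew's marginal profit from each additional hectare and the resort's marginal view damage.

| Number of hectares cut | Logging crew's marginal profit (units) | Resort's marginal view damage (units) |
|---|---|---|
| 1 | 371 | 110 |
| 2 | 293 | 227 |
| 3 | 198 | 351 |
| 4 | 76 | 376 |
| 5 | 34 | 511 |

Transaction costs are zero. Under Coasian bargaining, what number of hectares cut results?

2

Bargaining reaches the level where marginal profit last exceeds marginal view damage.
That holds through level 2 (293 ≥ 227) but not at 3 (198 < 351).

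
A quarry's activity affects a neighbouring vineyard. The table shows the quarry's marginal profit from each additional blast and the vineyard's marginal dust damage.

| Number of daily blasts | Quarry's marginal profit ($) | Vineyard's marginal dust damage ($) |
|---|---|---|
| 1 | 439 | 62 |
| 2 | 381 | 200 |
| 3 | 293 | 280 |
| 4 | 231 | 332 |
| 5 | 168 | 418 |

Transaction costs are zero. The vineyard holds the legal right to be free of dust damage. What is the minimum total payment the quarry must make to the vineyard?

$542

Efficient level: marginal profit ≥ marginal dust damage through level 3, so k* = 3.
With the vineyard holding the right, the quarry must at least compensate total damage at k*: 62 + 200 + 280 = 542.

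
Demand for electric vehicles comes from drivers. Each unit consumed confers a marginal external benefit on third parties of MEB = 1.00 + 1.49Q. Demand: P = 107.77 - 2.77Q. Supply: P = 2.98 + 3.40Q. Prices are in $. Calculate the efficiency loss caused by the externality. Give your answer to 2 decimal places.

DWL = $73.93

Market equilibrium (private): 2.98 + 3.40Q = 107.77 - 2.77Q → Q_m = 16.9838.
Social marginal benefit = demand + MEB = 108.77 - 1.28Q.
Set SMB = MC: 108.77 - 1.28Q = 2.98 + 3.40Q → Q* = 22.6047.
The welfare-loss triangle has base |Q_m − Q*| and height MEB(Q_m) (the vertical gap between SMB and MC is zero at Q* and MEB at Q_m).
DWL = ½ × 5.6209 × 26.3059 = 73.9314.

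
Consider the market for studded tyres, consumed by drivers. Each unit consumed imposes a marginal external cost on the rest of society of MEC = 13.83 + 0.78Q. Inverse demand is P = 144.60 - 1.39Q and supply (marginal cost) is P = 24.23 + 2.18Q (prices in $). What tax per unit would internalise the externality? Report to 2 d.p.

Social marginal benefit = demand − MEC = 130.77 - 2.17Q.
Set SMB = MC: 130.77 - 2.17Q = 24.23 + 2.18Q → Q* = 24.4920.
The Pigouvian tax equals MEC at Q*: 13.83 + 0.78×24.4920 = 32.9338.

tax = $32.93 per unit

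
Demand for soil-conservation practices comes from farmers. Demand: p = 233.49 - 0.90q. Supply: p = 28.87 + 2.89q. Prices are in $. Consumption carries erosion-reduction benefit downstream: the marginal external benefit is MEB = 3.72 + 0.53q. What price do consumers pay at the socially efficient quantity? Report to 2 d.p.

P = $175.97

Social marginal benefit = demand + MEB = 237.21 - 0.37q.
Set SMB = MC: 237.21 - 0.37q = 28.87 + 2.89q → q* = 63.9080.
Consumer price on the demand curve at q*: 233.49 − 0.90×63.9080 = 175.9728.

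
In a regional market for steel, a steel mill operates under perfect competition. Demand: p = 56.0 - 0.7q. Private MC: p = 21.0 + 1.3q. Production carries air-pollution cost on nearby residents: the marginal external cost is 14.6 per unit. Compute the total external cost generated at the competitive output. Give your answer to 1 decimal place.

Market equilibrium (private): 21.0 + 1.3q = 56.0 - 0.7q → q_m = 17.5000.
Total external cost = MEC × q_m = 14.6 × 17.5000 = 255.5000.

255.5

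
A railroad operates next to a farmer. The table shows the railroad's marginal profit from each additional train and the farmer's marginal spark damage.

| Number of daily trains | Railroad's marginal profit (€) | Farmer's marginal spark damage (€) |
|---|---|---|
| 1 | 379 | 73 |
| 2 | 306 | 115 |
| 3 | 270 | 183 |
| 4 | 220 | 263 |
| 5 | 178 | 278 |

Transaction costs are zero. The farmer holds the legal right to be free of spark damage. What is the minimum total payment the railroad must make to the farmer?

€371

Efficient level: marginal profit ≥ marginal spark damage through level 3, so k* = 3.
With the farmer holding the right, the railroad must at least compensate total damage at k*: 73 + 115 + 183 = 371.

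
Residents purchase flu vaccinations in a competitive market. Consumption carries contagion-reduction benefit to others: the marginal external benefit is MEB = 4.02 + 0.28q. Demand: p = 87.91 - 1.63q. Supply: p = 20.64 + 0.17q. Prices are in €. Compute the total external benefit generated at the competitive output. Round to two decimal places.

Market equilibrium (private): 20.64 + 0.17q = 87.91 - 1.63q → q_m = 37.3722.
Total external benefit = ∫₀^{q_m} (4.02 + 0.28q) dq = 4.02×37.3722 + ½×0.28×37.3722² = 345.7716.

€345.77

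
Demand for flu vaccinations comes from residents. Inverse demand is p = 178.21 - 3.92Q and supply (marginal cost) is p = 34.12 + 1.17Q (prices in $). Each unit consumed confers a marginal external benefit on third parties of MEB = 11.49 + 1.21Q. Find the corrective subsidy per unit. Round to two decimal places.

subsidy = $60.01 per unit

Social marginal benefit = demand + MEB = 189.70 - 2.71Q.
Set SMB = MC: 189.70 - 2.71Q = 34.12 + 1.17Q → Q* = 40.0979.
The Pigouvian subsidy equals MEB at Q*: 11.49 + 1.21×40.0979 = 60.0085.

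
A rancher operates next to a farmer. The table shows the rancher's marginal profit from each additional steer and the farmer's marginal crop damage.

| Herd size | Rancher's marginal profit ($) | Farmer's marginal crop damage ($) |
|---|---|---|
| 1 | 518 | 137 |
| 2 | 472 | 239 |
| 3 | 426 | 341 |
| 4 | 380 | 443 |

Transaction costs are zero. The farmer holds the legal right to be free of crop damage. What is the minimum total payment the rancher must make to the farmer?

Efficient level: marginal profit ≥ marginal crop damage through level 3, so k* = 3.
With the farmer holding the right, the rancher must at least compensate total damage at k*: 137 + 239 + 341 = 717.

$717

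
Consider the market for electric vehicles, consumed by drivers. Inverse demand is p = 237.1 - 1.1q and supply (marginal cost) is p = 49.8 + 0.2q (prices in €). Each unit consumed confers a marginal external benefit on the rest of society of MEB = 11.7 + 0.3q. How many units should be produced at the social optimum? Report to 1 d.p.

Social marginal benefit = demand + MEB = 248.8 - 0.8q.
Set SMB = MC: 248.8 - 0.8q = 49.8 + 0.2q → q* = 199.0000.

q* = 199.0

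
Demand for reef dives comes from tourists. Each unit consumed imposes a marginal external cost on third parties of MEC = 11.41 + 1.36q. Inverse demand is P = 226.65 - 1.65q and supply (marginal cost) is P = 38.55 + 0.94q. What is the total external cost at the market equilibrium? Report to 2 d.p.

4415.29

Market equilibrium (private): 38.55 + 0.94q = 226.65 - 1.65q → q_m = 72.6255.
Total external cost = ∫₀^{q_m} (11.41 + 1.36q) dq = 11.41×72.6255 + ½×1.36×72.6255² = 4415.2920.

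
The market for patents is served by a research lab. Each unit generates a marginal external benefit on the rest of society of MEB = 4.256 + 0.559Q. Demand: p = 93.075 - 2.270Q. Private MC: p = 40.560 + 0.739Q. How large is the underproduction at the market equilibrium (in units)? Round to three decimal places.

5.719 units

Market equilibrium (private): 40.560 + 0.739Q = 93.075 - 2.270Q → Q_m = 17.4526.
Social marginal cost = private MC − MEB = 36.304 + 0.180Q.
Set SMC = demand: 36.304 + 0.180Q = 93.075 - 2.270Q → Q* = 23.1718.
Gap = |17.4526 − 23.1718| = 5.7192.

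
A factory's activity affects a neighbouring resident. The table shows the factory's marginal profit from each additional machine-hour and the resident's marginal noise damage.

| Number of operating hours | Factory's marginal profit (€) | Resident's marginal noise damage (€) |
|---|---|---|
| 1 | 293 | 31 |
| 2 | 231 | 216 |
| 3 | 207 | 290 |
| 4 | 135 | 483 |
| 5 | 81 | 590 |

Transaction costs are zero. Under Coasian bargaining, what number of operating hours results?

2

Bargaining reaches the level where marginal profit last exceeds marginal noise damage.
That holds through level 2 (231 ≥ 216) but not at 3 (207 < 290).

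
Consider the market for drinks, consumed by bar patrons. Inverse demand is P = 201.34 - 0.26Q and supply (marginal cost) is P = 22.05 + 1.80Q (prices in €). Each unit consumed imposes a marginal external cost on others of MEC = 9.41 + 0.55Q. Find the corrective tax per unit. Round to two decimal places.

Social marginal benefit = demand − MEC = 191.93 - 0.81Q.
Set SMB = MC: 191.93 - 0.81Q = 22.05 + 1.80Q → Q* = 65.0881.
The Pigouvian tax equals MEC at Q*: 9.41 + 0.55×65.0881 = 45.2085.

tax = €45.21 per unit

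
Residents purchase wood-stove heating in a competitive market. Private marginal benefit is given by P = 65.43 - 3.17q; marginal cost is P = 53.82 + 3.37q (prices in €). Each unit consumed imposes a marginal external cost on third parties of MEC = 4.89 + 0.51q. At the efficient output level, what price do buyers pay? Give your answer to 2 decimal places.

P = €62.41

Social marginal benefit = demand − MEC = 60.54 - 3.68q.
Set SMB = MC: 60.54 - 3.68q = 53.82 + 3.37q → q* = 0.9532.
Consumer price on the demand curve at q*: 65.43 − 3.17×0.9532 = 62.4084.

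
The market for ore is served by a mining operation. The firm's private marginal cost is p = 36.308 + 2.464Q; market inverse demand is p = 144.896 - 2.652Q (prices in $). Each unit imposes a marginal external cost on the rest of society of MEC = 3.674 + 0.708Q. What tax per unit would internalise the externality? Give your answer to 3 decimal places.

Social marginal cost = private MC + MEC = 39.982 + 3.172Q.
Set SMC = demand: 39.982 + 3.172Q = 144.896 - 2.652Q → Q* = 18.0141.
The Pigouvian tax equals MEC at Q*: 3.674 + 0.708×18.0141 = 16.4280.

tax = $16.428 per unit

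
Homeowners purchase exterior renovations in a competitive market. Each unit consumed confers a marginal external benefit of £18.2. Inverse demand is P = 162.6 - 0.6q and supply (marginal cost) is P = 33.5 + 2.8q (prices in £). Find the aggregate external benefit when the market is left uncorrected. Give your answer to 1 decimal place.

Market equilibrium (private): 33.5 + 2.8q = 162.6 - 0.6q → q_m = 37.9706.
Total external benefit = MEB × q_m = 18.2 × 37.9706 = 691.0649.

£691.1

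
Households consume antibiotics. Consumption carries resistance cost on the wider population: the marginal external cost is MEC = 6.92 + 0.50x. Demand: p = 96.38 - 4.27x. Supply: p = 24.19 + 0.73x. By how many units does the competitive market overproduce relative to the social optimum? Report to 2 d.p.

Market equilibrium (private): 24.19 + 0.73x = 96.38 - 4.27x → x_m = 14.4380.
Social marginal benefit = demand − MEC = 89.46 - 4.77x.
Set SMB = MC: 89.46 - 4.77x = 24.19 + 0.73x → x* = 11.8673.
Gap = |14.4380 − 11.8673| = 2.5707.

2.57 units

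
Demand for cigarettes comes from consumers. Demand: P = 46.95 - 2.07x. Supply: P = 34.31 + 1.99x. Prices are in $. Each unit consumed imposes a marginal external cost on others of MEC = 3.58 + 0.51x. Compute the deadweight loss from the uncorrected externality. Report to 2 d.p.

DWL = $2.92

Market equilibrium (private): 34.31 + 1.99x = 46.95 - 2.07x → x_m = 3.1133.
Social marginal benefit = demand − MEC = 43.37 - 2.58x.
Set SMB = MC: 43.37 - 2.58x = 34.31 + 1.99x → x* = 1.9825.
The welfare-loss triangle has base |x_m − x*| and height MEC(x_m) (the vertical gap between SMB and MC is zero at x* and MEC at x_m).
DWL = ½ × 1.1308 × 5.1678 = 2.9219.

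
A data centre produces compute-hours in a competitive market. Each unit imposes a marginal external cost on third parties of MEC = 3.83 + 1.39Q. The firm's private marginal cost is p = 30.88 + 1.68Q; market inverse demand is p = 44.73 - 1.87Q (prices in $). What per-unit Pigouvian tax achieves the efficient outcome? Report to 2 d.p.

Social marginal cost = private MC + MEC = 34.71 + 3.07Q.
Set SMC = demand: 34.71 + 3.07Q = 44.73 - 1.87Q → Q* = 2.0283.
The Pigouvian tax equals MEC at Q*: 3.83 + 1.39×2.0283 = 6.6493.

tax = $6.65 per unit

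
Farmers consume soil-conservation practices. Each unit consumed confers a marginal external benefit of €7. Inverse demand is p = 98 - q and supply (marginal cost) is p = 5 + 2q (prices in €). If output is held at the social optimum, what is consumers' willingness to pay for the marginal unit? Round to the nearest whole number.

Social marginal benefit = demand + MEB = 105 - q.
Set SMB = MC: 105 - q = 5 + 2q → q* = 33.3333.
Consumer price on the demand curve at q*: 98 − 1×33.3333 = 64.6667.

P = €65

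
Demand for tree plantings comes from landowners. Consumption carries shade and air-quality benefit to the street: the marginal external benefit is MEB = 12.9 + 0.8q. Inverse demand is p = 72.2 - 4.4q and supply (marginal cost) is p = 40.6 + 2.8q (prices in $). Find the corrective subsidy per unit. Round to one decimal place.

subsidy = $18.5 per unit

Social marginal benefit = demand + MEB = 85.1 - 3.6q.
Set SMB = MC: 85.1 - 3.6q = 40.6 + 2.8q → q* = 6.9531.
The Pigouvian subsidy equals MEB at q*: 12.9 + 0.8×6.9531 = 18.4625.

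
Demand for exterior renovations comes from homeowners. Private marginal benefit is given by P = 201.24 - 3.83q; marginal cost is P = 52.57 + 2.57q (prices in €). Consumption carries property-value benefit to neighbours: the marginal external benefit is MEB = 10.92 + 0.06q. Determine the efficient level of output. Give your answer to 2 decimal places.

Social marginal benefit = demand + MEB = 212.16 - 3.77q.
Set SMB = MC: 212.16 - 3.77q = 52.57 + 2.57q → q* = 25.1719.

q* = 25.17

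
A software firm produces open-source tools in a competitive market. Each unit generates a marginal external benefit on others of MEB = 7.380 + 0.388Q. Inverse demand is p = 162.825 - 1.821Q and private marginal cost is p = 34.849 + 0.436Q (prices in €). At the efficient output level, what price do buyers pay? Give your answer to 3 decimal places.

Social marginal cost = private MC − MEB = 27.469 + 0.048Q.
Set SMC = demand: 27.469 + 0.048Q = 162.825 - 1.821Q → Q* = 72.4216.
Consumer price on the demand curve at Q*: 162.825 − 1.821×72.4216 = 30.9453.

P = €30.945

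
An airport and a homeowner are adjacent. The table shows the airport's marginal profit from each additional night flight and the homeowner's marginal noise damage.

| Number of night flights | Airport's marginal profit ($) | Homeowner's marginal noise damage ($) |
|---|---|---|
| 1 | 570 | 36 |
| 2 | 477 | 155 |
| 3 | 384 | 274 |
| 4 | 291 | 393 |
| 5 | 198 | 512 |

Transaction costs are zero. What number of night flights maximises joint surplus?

3

Bargaining reaches the level where marginal profit last exceeds marginal noise damage.
That holds through level 3 (384 ≥ 274) but not at 4 (291 < 393).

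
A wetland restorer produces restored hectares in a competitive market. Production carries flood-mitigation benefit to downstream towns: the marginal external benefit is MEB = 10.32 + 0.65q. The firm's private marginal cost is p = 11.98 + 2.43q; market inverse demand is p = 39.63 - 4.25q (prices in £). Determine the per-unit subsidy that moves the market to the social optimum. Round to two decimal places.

Social marginal cost = private MC − MEB = 1.66 + 1.78q.
Set SMC = demand: 1.66 + 1.78q = 39.63 - 4.25q → q* = 6.2968.
The Pigouvian subsidy equals MEB at q*: 10.32 + 0.65×6.2968 = 14.4129.

subsidy = £14.41 per unit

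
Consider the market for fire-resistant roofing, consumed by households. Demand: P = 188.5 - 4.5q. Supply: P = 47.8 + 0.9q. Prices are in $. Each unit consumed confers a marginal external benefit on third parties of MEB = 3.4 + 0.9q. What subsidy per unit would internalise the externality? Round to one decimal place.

subsidy = $32.2 per unit

Social marginal benefit = demand + MEB = 191.9 - 3.6q.
Set SMB = MC: 191.9 - 3.6q = 47.8 + 0.9q → q* = 32.0222.
The Pigouvian subsidy equals MEB at q*: 3.4 + 0.9×32.0222 = 32.2200.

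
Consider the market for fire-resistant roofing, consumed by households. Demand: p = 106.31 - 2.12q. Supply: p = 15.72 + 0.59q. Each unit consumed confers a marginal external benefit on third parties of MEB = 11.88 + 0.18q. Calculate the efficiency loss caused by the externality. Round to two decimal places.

DWL = 63.30

Market equilibrium (private): 15.72 + 0.59q = 106.31 - 2.12q → q_m = 33.4280.
Social marginal benefit = demand + MEB = 118.19 - 1.94q.
Set SMB = MC: 118.19 - 1.94q = 15.72 + 0.59q → q* = 40.5020.
Between q* and q_m the wedge SMB − MC runs linearly from 0 to MEB(q_m), so the loss is a triangle.
DWL = ½ × 7.0740 × 17.8970 = 63.3017.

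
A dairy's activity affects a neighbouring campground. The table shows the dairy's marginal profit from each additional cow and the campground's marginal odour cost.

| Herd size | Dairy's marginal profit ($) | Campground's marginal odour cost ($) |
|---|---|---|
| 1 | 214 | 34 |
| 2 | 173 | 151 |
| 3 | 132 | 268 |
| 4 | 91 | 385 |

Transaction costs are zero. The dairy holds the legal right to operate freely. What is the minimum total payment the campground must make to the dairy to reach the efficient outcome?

Left alone the dairy would choose level 4 (marginal profit stays positive).
Efficient level: k* = 2 (marginal profit ≥ marginal odour cost through 2).
The campground must at least cover the dairy's forgone profit from cutting 4→2: 132 + 91 = 223.

$223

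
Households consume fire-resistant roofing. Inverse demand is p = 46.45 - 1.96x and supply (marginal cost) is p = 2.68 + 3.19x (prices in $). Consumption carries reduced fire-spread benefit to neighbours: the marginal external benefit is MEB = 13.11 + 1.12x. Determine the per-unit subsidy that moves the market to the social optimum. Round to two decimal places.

subsidy = $28.92 per unit

Social marginal benefit = demand + MEB = 59.56 - 0.84x.
Set SMB = MC: 59.56 - 0.84x = 2.68 + 3.19x → x* = 14.1141.
The Pigouvian subsidy equals MEB at x*: 13.11 + 1.12×14.1141 = 28.9178.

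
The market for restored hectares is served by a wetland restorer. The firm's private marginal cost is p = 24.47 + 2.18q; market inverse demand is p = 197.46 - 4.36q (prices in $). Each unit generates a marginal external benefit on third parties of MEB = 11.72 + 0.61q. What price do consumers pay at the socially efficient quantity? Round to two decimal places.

Social marginal cost = private MC − MEB = 12.75 + 1.57q.
Set SMC = demand: 12.75 + 1.57q = 197.46 - 4.36q → q* = 31.1484.
Consumer price on the demand curve at q*: 197.46 − 4.36×31.1484 = 61.6530.

P = $61.65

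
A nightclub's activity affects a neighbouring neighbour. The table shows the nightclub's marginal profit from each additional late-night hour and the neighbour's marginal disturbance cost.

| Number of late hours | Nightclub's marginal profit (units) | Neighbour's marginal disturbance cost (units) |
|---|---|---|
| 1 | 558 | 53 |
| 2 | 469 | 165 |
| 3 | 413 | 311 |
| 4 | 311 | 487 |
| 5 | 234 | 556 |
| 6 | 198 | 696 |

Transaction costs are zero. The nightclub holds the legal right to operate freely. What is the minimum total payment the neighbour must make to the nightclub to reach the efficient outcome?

Left alone the nightclub would choose level 6 (marginal profit stays positive).
Efficient level: k* = 3 (marginal profit ≥ marginal disturbance cost through 3).
The neighbour must at least cover the nightclub's forgone profit from cutting 6→3: 311 + 234 + 198 = 743.

743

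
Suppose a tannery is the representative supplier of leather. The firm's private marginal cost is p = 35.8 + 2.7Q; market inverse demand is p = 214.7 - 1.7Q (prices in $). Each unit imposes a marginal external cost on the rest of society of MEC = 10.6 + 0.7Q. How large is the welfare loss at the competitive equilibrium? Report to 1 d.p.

Market equilibrium (private): 35.8 + 2.7Q = 214.7 - 1.7Q → Q_m = 40.6591.
Social marginal cost = private MC + MEC = 46.4 + 3.4Q.
Set SMC = demand: 46.4 + 3.4Q = 214.7 - 1.7Q → Q* = 33.0000.
Height of the DWL triangle at Q_m is SMC(Q_m) − demand(Q_m) = MEC(Q_m) = 39.0614.
DWL = ½ × 7.6591 × 39.0614 = 149.5876.

DWL = $149.6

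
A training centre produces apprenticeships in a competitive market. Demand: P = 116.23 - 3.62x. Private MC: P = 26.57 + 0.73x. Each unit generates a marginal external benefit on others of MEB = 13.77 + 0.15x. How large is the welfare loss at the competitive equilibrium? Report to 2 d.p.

DWL = 33.85

Market equilibrium (private): 26.57 + 0.73x = 116.23 - 3.62x → x_m = 20.6115.
Social marginal cost = private MC − MEB = 12.80 + 0.58x.
Set SMC = demand: 12.80 + 0.58x = 116.23 - 3.62x → x* = 24.6262.
The loss is the area between SMC and demand from x* to x_m; with linear curves that's a triangle of height MEB(x_m).
DWL = ½ × 4.0147 × 16.8617 = 33.8473.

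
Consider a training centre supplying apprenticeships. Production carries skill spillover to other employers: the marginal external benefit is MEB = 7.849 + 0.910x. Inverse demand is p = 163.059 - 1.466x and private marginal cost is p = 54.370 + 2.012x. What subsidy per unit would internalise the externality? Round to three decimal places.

subsidy = 49.146 per unit

Social marginal cost = private MC − MEB = 46.521 + 1.102x.
Set SMC = demand: 46.521 + 1.102x = 163.059 - 1.466x → x* = 45.3808.
The Pigouvian subsidy equals MEB at x*: 7.849 + 0.910×45.3808 = 49.1455.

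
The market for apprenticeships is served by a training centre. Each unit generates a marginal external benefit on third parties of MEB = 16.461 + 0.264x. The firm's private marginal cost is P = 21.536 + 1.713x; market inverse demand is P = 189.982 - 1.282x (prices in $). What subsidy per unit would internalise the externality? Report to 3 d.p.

Social marginal cost = private MC − MEB = 5.075 + 1.449x.
Set SMC = demand: 5.075 + 1.449x = 189.982 - 1.282x → x* = 67.7067.
The Pigouvian subsidy equals MEB at x*: 16.461 + 0.264×67.7067 = 34.3356.

subsidy = $34.336 per unit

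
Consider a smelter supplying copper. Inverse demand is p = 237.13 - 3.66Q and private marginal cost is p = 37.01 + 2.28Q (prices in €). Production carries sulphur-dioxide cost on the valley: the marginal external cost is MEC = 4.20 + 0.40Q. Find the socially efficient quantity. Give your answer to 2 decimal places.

Q* = 30.90

Social marginal cost = private MC + MEC = 41.21 + 2.68Q.
Set SMC = demand: 41.21 + 2.68Q = 237.13 - 3.66Q → Q* = 30.9022.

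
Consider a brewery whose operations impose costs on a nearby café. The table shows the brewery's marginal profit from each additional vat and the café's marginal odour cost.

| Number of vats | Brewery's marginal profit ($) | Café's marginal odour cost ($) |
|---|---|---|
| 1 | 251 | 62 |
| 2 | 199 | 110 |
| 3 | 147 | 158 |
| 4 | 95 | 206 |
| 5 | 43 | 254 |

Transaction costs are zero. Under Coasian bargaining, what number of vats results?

2

Bargaining reaches the level where marginal profit last exceeds marginal odour cost.
That holds through level 2 (199 ≥ 110) but not at 3 (147 < 158).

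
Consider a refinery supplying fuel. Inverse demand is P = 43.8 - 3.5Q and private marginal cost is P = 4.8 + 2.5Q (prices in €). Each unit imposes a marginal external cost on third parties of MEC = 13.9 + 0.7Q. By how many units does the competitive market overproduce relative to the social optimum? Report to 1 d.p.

2.8 units

Market equilibrium (private): 4.8 + 2.5Q = 43.8 - 3.5Q → Q_m = 6.5000.
Social marginal cost = private MC + MEC = 18.7 + 3.2Q.
Set SMC = demand: 18.7 + 3.2Q = 43.8 - 3.5Q → Q* = 3.7463.
Gap = |6.5000 − 3.7463| = 2.7537.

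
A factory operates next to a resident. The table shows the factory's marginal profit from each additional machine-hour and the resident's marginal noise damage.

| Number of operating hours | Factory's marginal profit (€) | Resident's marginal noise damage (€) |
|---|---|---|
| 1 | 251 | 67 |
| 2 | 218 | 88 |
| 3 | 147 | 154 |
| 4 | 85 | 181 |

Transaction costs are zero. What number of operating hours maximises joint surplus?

2

Bargaining reaches the level where marginal profit last exceeds marginal noise damage.
That holds through level 2 (218 ≥ 88) but not at 3 (147 < 154).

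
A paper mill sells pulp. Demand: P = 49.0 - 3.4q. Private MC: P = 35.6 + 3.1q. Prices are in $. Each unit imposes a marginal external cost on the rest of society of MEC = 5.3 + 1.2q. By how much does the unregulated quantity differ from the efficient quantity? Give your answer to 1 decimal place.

Market equilibrium (private): 35.6 + 3.1q = 49.0 - 3.4q → q_m = 2.0615.
Social marginal cost = private MC + MEC = 40.9 + 4.3q.
Set SMC = demand: 40.9 + 4.3q = 49.0 - 3.4q → q* = 1.0519.
Gap = |2.0615 − 1.0519| = 1.0096.

1.0 units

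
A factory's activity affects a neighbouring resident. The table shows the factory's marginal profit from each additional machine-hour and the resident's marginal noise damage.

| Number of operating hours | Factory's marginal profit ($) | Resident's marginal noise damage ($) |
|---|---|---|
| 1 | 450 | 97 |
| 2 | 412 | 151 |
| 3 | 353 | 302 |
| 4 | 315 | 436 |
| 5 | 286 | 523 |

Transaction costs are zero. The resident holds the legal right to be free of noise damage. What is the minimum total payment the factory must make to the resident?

$550

Efficient level: marginal profit ≥ marginal noise damage through level 3, so k* = 3.
With the resident holding the right, the factory must at least compensate total damage at k*: 97 + 151 + 302 = 550.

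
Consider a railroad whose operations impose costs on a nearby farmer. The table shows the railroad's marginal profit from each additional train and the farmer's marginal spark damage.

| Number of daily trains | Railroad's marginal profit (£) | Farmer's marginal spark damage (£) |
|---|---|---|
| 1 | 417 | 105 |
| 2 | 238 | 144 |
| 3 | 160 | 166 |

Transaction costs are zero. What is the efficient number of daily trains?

Bargaining reaches the level where marginal profit last exceeds marginal spark damage.
That holds through level 2 (238 ≥ 144) but not at 3 (160 < 166).

2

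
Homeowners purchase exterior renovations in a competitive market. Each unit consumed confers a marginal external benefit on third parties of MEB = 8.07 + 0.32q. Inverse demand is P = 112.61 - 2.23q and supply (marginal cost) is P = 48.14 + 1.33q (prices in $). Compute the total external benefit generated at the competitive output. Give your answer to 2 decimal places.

Market equilibrium (private): 48.14 + 1.33q = 112.61 - 2.23q → q_m = 18.1096.
Total external benefit = ∫₀^{q_m} (8.07 + 0.32q) dq = 8.07×18.1096 + ½×0.32×18.1096² = 198.6177.

$198.62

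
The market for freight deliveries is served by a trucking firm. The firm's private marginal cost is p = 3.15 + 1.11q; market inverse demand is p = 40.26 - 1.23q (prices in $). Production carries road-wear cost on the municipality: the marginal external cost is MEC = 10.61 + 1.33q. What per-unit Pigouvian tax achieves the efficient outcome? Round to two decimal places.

Social marginal cost = private MC + MEC = 13.76 + 2.44q.
Set SMC = demand: 13.76 + 2.44q = 40.26 - 1.23q → q* = 7.2207.
The Pigouvian tax equals MEC at q*: 10.61 + 1.33×7.2207 = 20.2135.

tax = $20.21 per unit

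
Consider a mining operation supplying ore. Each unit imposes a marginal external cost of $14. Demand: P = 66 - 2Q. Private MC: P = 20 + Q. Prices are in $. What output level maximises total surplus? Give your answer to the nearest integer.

Q* = 11

Social marginal cost = private MC + MEC = 34 + Q.
Set SMC = demand: 34 + Q = 66 - 2Q → Q* = 10.6667.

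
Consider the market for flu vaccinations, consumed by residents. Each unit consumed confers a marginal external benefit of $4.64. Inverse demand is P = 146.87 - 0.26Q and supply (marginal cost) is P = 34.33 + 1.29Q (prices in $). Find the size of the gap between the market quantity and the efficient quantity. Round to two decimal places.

Market equilibrium (private): 34.33 + 1.29Q = 146.87 - 0.26Q → Q_m = 72.6065.
Social marginal benefit = demand + MEB = 151.51 - 0.26Q.
Set SMB = MC: 151.51 - 0.26Q = 34.33 + 1.29Q → Q* = 75.6000.
Gap = |72.6065 − 75.6000| = 2.9935.

2.99 units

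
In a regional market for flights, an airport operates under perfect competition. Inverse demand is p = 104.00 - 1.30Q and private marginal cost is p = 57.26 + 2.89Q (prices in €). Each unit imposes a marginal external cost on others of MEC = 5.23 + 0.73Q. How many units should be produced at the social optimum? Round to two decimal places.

Social marginal cost = private MC + MEC = 62.49 + 3.62Q.
Set SMC = demand: 62.49 + 3.62Q = 104.00 - 1.30Q → Q* = 8.4370.

Q* = 8.44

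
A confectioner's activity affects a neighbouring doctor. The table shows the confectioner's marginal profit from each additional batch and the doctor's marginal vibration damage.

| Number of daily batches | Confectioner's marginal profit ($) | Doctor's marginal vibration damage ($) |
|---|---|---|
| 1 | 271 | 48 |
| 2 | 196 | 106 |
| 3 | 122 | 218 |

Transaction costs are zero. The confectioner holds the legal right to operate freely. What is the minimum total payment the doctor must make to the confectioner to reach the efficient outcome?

Left alone the confectioner would choose level 3 (marginal profit stays positive).
Efficient level: k* = 2 (marginal profit ≥ marginal vibration damage through 2).
The doctor must at least cover the confectioner's forgone profit from cutting 3→2: 122 = 122.

$122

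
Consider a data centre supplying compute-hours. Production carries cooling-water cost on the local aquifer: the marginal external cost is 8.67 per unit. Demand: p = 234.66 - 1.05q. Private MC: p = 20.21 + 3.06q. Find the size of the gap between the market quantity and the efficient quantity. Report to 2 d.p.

2.11 units

Market equilibrium (private): 20.21 + 3.06q = 234.66 - 1.05q → q_m = 52.1776.
Social marginal cost = private MC + MEC = 28.88 + 3.06q.
Set SMC = demand: 28.88 + 3.06q = 234.66 - 1.05q → q* = 50.0681.
Gap = |52.1776 − 50.0681| = 2.1095.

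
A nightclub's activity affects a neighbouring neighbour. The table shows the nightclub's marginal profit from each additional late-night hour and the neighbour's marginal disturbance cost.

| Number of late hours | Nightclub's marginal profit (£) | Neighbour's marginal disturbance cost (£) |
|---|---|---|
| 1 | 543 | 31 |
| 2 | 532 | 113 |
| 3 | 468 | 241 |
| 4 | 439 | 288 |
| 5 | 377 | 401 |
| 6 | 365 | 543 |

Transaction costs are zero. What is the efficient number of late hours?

Bargaining reaches the level where marginal profit last exceeds marginal disturbance cost.
That holds through level 4 (439 ≥ 288) but not at 5 (377 < 401).

4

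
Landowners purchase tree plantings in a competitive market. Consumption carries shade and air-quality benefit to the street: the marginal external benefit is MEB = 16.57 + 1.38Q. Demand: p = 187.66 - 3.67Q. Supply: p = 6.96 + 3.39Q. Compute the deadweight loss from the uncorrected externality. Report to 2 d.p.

Market equilibrium (private): 6.96 + 3.39Q = 187.66 - 3.67Q → Q_m = 25.5949.
Social marginal benefit = demand + MEB = 204.23 - 2.29Q.
Set SMB = MC: 204.23 - 2.29Q = 6.96 + 3.39Q → Q* = 34.7306.
Height of the DWL triangle at Q_m is SMB(Q_m) − MC(Q_m) = MEB(Q_m) = 51.8910.
DWL = ½ × 9.1357 × 51.8910 = 237.0303.

DWL = 237.03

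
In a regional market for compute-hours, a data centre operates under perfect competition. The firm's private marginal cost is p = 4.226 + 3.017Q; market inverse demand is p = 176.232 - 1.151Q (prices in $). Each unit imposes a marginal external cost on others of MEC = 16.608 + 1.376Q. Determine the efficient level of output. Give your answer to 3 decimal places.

Q* = 28.030

Social marginal cost = private MC + MEC = 20.834 + 4.393Q.
Set SMC = demand: 20.834 + 4.393Q = 176.232 - 1.151Q → Q* = 28.0299.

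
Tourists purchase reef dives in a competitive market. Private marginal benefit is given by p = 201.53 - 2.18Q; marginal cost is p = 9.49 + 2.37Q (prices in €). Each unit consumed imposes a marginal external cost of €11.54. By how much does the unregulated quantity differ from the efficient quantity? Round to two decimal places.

Market equilibrium (private): 9.49 + 2.37Q = 201.53 - 2.18Q → Q_m = 42.2066.
Social marginal benefit = demand − MEC = 189.99 - 2.18Q.
Set SMB = MC: 189.99 - 2.18Q = 9.49 + 2.37Q → Q* = 39.6703.
Gap = |42.2066 − 39.6703| = 2.5363.

2.54 units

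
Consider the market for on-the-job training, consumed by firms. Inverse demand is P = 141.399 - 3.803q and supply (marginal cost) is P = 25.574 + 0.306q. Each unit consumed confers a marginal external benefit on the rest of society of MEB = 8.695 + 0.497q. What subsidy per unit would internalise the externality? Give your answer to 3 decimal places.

subsidy = 25.829 per unit

Social marginal benefit = demand + MEB = 150.094 - 3.306q.
Set SMB = MC: 150.094 - 3.306q = 25.574 + 0.306q → q* = 34.4740.
The Pigouvian subsidy equals MEB at q*: 8.695 + 0.497×34.4740 = 25.8286.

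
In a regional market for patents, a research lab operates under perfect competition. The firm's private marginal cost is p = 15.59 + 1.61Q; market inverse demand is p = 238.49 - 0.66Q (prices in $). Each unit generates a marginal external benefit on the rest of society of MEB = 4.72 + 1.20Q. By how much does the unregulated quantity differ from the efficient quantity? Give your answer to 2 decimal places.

Market equilibrium (private): 15.59 + 1.61Q = 238.49 - 0.66Q → Q_m = 98.1938.
Social marginal cost = private MC − MEB = 10.87 + 0.41Q.
Set SMC = demand: 10.87 + 0.41Q = 238.49 - 0.66Q → Q* = 212.7290.
Gap = |98.1938 − 212.7290| = 114.5352.

114.54 units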